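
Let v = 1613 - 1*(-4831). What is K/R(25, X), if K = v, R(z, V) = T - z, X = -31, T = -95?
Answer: -537/10 ≈ -53.700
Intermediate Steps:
v = 6444 (v = 1613 + 4831 = 6444)
R(z, V) = -95 - z
K = 6444
K/R(25, X) = 6444/(-95 - 1*25) = 6444/(-95 - 25) = 6444/(-120) = 6444*(-1/120) = -537/10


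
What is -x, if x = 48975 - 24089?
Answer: -24886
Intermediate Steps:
x = 24886
-x = -1*24886 = -24886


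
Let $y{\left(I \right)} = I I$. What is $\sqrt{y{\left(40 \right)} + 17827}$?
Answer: $\sqrt{19427} \approx 139.38$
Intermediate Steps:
$y{\left(I \right)} = I^{2}$
$\sqrt{y{\left(40 \right)} + 17827} = \sqrt{40^{2} + 17827} = \sqrt{1600 + 17827} = \sqrt{19427}$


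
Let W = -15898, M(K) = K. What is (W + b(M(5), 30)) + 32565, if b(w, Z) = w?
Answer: 16672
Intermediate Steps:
(W + b(M(5), 30)) + 32565 = (-15898 + 5) + 32565 = -15893 + 32565 = 16672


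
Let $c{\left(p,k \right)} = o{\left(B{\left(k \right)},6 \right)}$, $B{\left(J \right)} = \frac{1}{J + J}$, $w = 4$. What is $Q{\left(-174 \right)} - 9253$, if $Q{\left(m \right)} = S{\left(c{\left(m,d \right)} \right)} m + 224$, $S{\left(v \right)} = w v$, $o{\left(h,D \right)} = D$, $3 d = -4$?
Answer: $-13205$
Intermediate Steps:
$B{\left(J \right)} = \frac{1}{2 J}$
$d = - \frac{4}{3}$ ($d = \frac{1}{3} \left(-4\right) = - \frac{4}{3} \approx -1.3333$)
$c{\left(p,k \right)} = 6$
$S{\left(v \right)} = 4 v$
$Q{\left(m \right)} = 224 + 24 m$ ($Q{\left(m \right)} = 4 \cdot 6 m + 224 = 24 m + 224 = 224 + 24 m$)
$Q{\left(-174 \right)} - 9253 = \left(224 + 24 \left(-174\right)\right) - 9253 = \left(224 - 4176\right) - 9253 = -3952 - 9253 = -13205$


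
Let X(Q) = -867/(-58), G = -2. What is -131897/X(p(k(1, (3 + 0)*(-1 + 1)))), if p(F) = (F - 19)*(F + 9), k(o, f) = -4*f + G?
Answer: -7650026/867 ≈ -8823.6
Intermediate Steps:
k(o, f) = -2 - 4*f (k(o, f) = -4*f - 2 = -2 - 4*f)
p(F) = (-19 + F)*(9 + F)
X(Q) = 867/58 (X(Q) = -867*(-1/58) = 867/58)
-131897/X(p(k(1, (3 + 0)*(-1 + 1)))) = -131897/867/58 = -131897*58/867 = -7650026/867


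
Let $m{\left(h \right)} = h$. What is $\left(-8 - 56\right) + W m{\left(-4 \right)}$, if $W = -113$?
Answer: $388$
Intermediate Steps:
$\left(-8 - 56\right) + W m{\left(-4 \right)} = \left(-8 - 56\right) - -452 = \left(-8 - 56\right) + 452 = -64 + 452 = 388$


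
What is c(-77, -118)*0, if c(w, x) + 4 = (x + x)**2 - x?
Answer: 0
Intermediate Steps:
c(w, x) = -4 - x + 4*x**2 (c(w, x) = -4 + ((x + x)**2 - x) = -4 + ((2*x)**2 - x) = -4 + (4*x**2 - x) = -4 + (-x + 4*x**2) = -4 - x + 4*x**2)
c(-77, -118)*0 = (-4 - 1*(-118) + 4*(-118)**2)*0 = (-4 + 118 + 4*13924)*0 = (-4 + 118 + 55696)*0 = 55810*0 = 0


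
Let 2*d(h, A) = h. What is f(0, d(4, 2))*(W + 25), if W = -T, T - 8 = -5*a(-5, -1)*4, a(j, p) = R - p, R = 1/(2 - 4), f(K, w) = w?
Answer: 54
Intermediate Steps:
d(h, A) = h/2
R = -½ (R = 1/(-2) = -½ ≈ -0.50000)
a(j, p) = -½ - p
T = -2 (T = 8 - 5*(-½ - 1*(-1))*4 = 8 - 5*(-½ + 1)*4 = 8 - 5*½*4 = 8 - 5/2*4 = 8 - 10 = -2)
W = 2 (W = -1*(-2) = 2)
f(0, d(4, 2))*(W + 25) = ((½)*4)*(2 + 25) = 2*27 = 54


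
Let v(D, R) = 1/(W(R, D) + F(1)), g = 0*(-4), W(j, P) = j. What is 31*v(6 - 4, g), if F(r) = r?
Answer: 31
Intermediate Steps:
g = 0
v(D, R) = 1/(1 + R) (v(D, R) = 1/(R + 1) = 1/(1 + R))
31*v(6 - 4, g) = 31/(1 + 0) = 31/1 = 31*1 = 31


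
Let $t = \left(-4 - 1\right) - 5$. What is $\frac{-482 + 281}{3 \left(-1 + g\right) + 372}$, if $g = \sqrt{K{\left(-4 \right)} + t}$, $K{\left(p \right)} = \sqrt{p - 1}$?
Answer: $- \frac{201}{369 + 3 \sqrt{-10 + i \sqrt{5}}} \approx -0.5428 + 0.014001 i$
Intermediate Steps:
$K{\left(p \right)} = \sqrt{-1 + p}$
$t = -10$ ($t = -5 - 5 = -10$)
$g = \sqrt{-10 + i \sqrt{5}}$ ($g = \sqrt{\sqrt{-1 - 4} - 10} = \sqrt{\sqrt{-5} - 10} = \sqrt{i \sqrt{5} - 10} = \sqrt{-10 + i \sqrt{5}} \approx 0.35139 + 3.1817 i$)
$\frac{-482 + 281}{3 \left(-1 + g\right) + 372} = \frac{-482 + 281}{3 \left(-1 + \sqrt{-10 + i \sqrt{5}}\right) + 372} = - \frac{201}{\left(-3 + 3 \sqrt{-10 + i \sqrt{5}}\right) + 372} = - \frac{201}{369 + 3 \sqrt{-10 + i \sqrt{5}}}$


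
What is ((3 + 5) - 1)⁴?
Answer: 2401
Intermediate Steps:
((3 + 5) - 1)⁴ = (8 - 1)⁴ = 7⁴ = 2401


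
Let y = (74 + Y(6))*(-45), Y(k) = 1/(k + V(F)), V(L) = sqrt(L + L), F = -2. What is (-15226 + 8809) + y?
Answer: -39015/4 + 9*I/4 ≈ -9753.8 + 2.25*I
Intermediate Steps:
V(L) = sqrt(2)*sqrt(L) (V(L) = sqrt(2*L) = sqrt(2)*sqrt(L))
Y(k) = 1/(k + 2*I) (Y(k) = 1/(k + sqrt(2)*sqrt(-2)) = 1/(k + sqrt(2)*(I*sqrt(2))) = 1/(k + 2*I))
y = -3330 - 9*(6 - 2*I)/8 (y = (74 + 1/(6 + 2*I))*(-45) = (74 + (6 - 2*I)/40)*(-45) = -3330 - 9*(6 - 2*I)/8 ≈ -3336.8 + 2.25*I)
(-15226 + 8809) + y = (-15226 + 8809) + (-13347/4 + 9*I/4) = -6417 + (-13347/4 + 9*I/4) = -39015/4 + 9*I/4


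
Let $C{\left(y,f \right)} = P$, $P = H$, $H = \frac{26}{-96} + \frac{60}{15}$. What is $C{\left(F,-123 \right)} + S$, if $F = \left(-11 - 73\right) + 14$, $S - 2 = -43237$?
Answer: $- \frac{2075101}{48} \approx -43231.0$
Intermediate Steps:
$S = -43235$ ($S = 2 - 43237 = -43235$)
$H = \frac{179}{48}$ ($H = 26 \left(- \frac{1}{96}\right) + 60 \cdot \frac{1}{15} = - \frac{13}{48} + 4 = \frac{179}{48} \approx 3.7292$)
$P = \frac{179}{48} \approx 3.7292$
$F = -70$ ($F = -84 + 14 = -70$)
$C{\left(y,f \right)} = \frac{179}{48}$
$C{\left(F,-123 \right)} + S = \frac{179}{48} - 43235 = - \frac{2075101}{48}$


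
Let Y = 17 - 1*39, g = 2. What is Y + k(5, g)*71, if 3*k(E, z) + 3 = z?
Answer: -137/3 ≈ -45.667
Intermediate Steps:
k(E, z) = -1 + z/3
Y = -22 (Y = 17 - 39 = -22)
Y + k(5, g)*71 = -22 + (-1 + (1/3)*2)*71 = -22 + (-1 + 2/3)*71 = -22 - 1/3*71 = -22 - 71/3 = -137/3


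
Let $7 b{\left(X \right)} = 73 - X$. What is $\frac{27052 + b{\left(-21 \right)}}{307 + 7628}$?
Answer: $\frac{189458}{55545} \approx 3.4109$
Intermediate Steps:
$b{\left(X \right)} = \frac{73}{7} - \frac{X}{7}$ ($b{\left(X \right)} = \frac{73 - X}{7} = \frac{73}{7} - \frac{X}{7}$)
$\frac{27052 + b{\left(-21 \right)}}{307 + 7628} = \frac{27052 + \left(\frac{73}{7} - -3\right)}{307 + 7628} = \frac{27052 + \left(\frac{73}{7} + 3\right)}{7935} = \left(27052 + \frac{94}{7}\right) \frac{1}{7935} = \frac{189458}{7} \cdot \frac{1}{7935} = \frac{189458}{55545}$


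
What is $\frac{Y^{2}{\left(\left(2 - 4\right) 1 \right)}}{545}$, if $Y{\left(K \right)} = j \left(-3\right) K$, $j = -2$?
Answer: $\frac{144}{545} \approx 0.26422$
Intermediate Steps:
$Y{\left(K \right)} = 6 K$ ($Y{\left(K \right)} = \left(-2\right) \left(-3\right) K = 6 K$)
$\frac{Y^{2}{\left(\left(2 - 4\right) 1 \right)}}{545} = \frac{\left(6 \left(2 - 4\right) 1\right)^{2}}{545} = \left(6 \left(\left(-2\right) 1\right)\right)^{2} \cdot \frac{1}{545} = \left(6 \left(-2\right)\right)^{2} \cdot \frac{1}{545} = \left(-12\right)^{2} \cdot \frac{1}{545} = 144 \cdot \frac{1}{545} = \frac{144}{545}$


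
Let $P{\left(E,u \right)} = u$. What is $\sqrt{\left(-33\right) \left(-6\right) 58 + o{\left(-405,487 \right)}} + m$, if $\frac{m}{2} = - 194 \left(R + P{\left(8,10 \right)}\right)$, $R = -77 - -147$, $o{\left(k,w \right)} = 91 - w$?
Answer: $-31040 + 12 \sqrt{77} \approx -30935.0$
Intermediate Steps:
$R = 70$ ($R = -77 + 147 = 70$)
$m = -31040$ ($m = 2 \left(- 194 \left(70 + 10\right)\right) = 2 \left(\left(-194\right) 80\right) = 2 \left(-15520\right) = -31040$)
$\sqrt{\left(-33\right) \left(-6\right) 58 + o{\left(-405,487 \right)}} + m = \sqrt{\left(-33\right) \left(-6\right) 58 + \left(91 - 487\right)} - 31040 = \sqrt{198 \cdot 58 + \left(91 - 487\right)} - 31040 = \sqrt{11484 - 396} - 31040 = \sqrt{11088} - 31040 = 12 \sqrt{77} - 31040 = -31040 + 12 \sqrt{77}$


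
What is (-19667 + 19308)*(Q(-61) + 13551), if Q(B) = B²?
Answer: -6200648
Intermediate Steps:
(-19667 + 19308)*(Q(-61) + 13551) = (-19667 + 19308)*((-61)² + 13551) = -359*(3721 + 13551) = -359*17272 = -6200648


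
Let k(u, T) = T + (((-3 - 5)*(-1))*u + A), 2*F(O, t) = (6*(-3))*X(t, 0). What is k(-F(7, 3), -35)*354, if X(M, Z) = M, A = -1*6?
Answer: 61950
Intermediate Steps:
A = -6
F(O, t) = -9*t (F(O, t) = ((6*(-3))*t)/2 = (-18*t)/2 = -9*t)
k(u, T) = -6 + T + 8*u (k(u, T) = T + (((-3 - 5)*(-1))*u - 6) = T + ((-8*(-1))*u - 6) = T + (8*u - 6) = T + (-6 + 8*u) = -6 + T + 8*u)
k(-F(7, 3), -35)*354 = (-6 - 35 + 8*(-(-9)*3))*354 = (-6 - 35 + 8*(-1*(-27)))*354 = (-6 - 35 + 8*27)*354 = (-6 - 35 + 216)*354 = 175*354 = 61950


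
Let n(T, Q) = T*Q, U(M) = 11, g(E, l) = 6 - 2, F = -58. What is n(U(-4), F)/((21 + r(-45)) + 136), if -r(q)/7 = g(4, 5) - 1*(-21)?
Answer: 319/9 ≈ 35.444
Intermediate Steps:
g(E, l) = 4
n(T, Q) = Q*T
r(q) = -175 (r(q) = -7*(4 - 1*(-21)) = -7*(4 + 21) = -7*25 = -175)
n(U(-4), F)/((21 + r(-45)) + 136) = (-58*11)/((21 - 175) + 136) = -638/(-154 + 136) = -638/(-18) = -638*(-1/18) = 319/9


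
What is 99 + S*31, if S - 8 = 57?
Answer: 2114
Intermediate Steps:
S = 65 (S = 8 + 57 = 65)
99 + S*31 = 99 + 65*31 = 99 + 2015 = 2114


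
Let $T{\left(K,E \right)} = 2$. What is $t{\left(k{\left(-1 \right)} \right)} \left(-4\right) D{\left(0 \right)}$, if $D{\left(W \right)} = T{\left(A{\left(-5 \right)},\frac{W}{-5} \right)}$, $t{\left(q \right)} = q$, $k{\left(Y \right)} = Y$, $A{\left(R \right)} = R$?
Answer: $8$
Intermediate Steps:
$D{\left(W \right)} = 2$
$t{\left(k{\left(-1 \right)} \right)} \left(-4\right) D{\left(0 \right)} = \left(-1\right) \left(-4\right) 2 = 4 \cdot 2 = 8$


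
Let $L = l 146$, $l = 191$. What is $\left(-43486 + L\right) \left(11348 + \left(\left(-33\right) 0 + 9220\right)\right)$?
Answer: $-320860800$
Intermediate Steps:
$L = 27886$ ($L = 191 \cdot 146 = 27886$)
$\left(-43486 + L\right) \left(11348 + \left(\left(-33\right) 0 + 9220\right)\right) = \left(-43486 + 27886\right) \left(11348 + \left(\left(-33\right) 0 + 9220\right)\right) = - 15600 \left(11348 + \left(0 + 9220\right)\right) = - 15600 \left(11348 + 9220\right) = \left(-15600\right) 20568 = -320860800$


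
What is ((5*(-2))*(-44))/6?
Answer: 220/3 ≈ 73.333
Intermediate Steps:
((5*(-2))*(-44))/6 = -10*(-44)*(⅙) = 440*(⅙) = 220/3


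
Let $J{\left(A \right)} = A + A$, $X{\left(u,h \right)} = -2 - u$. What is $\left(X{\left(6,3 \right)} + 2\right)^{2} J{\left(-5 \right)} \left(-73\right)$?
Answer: $26280$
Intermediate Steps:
$J{\left(A \right)} = 2 A$
$\left(X{\left(6,3 \right)} + 2\right)^{2} J{\left(-5 \right)} \left(-73\right) = \left(\left(-2 - 6\right) + 2\right)^{2} \cdot 2 \left(-5\right) \left(-73\right) = \left(\left(-2 - 6\right) + 2\right)^{2} \left(-10\right) \left(-73\right) = \left(-8 + 2\right)^{2} \left(-10\right) \left(-73\right) = \left(-6\right)^{2} \left(-10\right) \left(-73\right) = 36 \left(-10\right) \left(-73\right) = \left(-360\right) \left(-73\right) = 26280$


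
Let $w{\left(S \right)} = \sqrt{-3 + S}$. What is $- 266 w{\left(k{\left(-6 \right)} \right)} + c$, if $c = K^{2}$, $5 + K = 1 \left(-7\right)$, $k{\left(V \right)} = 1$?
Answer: $144 - 266 i \sqrt{2} \approx 144.0 - 376.18 i$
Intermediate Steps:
$K = -12$ ($K = -5 + 1 \left(-7\right) = -5 - 7 = -12$)
$c = 144$ ($c = \left(-12\right)^{2} = 144$)
$- 266 w{\left(k{\left(-6 \right)} \right)} + c = - 266 \sqrt{-3 + 1} + 144 = - 266 \sqrt{-2} + 144 = - 266 i \sqrt{2} + 144 = 144 - 266 i \sqrt{2}$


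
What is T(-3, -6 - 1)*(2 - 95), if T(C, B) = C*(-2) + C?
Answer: -279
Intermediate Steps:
T(C, B) = -C (T(C, B) = -2*C + C = -C)
T(-3, -6 - 1)*(2 - 95) = (-1*(-3))*(2 - 95) = 3*(-93) = -279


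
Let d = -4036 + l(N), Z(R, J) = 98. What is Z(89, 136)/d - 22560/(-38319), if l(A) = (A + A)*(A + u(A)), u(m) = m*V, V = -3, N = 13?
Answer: 17091243/30093188 ≈ 0.56794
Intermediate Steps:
u(m) = -3*m (u(m) = m*(-3) = -3*m)
l(A) = -4*A² (l(A) = (A + A)*(A - 3*A) = (2*A)*(-2*A) = -4*A²)
d = -4712 (d = -4036 - 4*13² = -4036 - 4*169 = -4036 - 676 = -4712)
Z(89, 136)/d - 22560/(-38319) = 98/(-4712) - 22560/(-38319) = 98*(-1/4712) - 22560*(-1/38319) = -49/2356 + 7520/12773 = 17091243/30093188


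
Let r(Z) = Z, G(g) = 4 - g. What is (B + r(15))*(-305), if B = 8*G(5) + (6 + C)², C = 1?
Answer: -17080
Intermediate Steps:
B = 41 (B = 8*(4 - 1*5) + (6 + 1)² = 8*(4 - 5) + 7² = 8*(-1) + 49 = -8 + 49 = 41)
(B + r(15))*(-305) = (41 + 15)*(-305) = 56*(-305) = -17080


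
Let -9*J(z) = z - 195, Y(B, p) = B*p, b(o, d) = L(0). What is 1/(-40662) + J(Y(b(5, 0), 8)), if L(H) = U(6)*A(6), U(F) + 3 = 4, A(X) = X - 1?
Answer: 700289/40662 ≈ 17.222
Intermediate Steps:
A(X) = -1 + X
U(F) = 1 (U(F) = -3 + 4 = 1)
L(H) = 5 (L(H) = 1*(-1 + 6) = 1*5 = 5)
b(o, d) = 5
J(z) = 65/3 - z/9 (J(z) = -(z - 195)/9 = -(-195 + z)/9 = 65/3 - z/9)
1/(-40662) + J(Y(b(5, 0), 8)) = 1/(-40662) + (65/3 - 5*8/9) = -1/40662 + (65/3 - ⅑*40) = -1/40662 + (65/3 - 40/9) = -1/40662 + 155/9 = 700289/40662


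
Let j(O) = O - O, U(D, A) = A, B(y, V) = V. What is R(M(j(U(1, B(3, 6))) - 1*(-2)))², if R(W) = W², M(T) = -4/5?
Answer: 256/625 ≈ 0.40960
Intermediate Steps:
j(O) = 0
M(T) = -⅘ (M(T) = -4*⅕ = -⅘)
R(M(j(U(1, B(3, 6))) - 1*(-2)))² = ((-⅘)²)² = (16/25)² = 256/625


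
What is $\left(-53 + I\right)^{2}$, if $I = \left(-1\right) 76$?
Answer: $16641$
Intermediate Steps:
$I = -76$
$\left(-53 + I\right)^{2} = \left(-53 - 76\right)^{2} = \left(-129\right)^{2} = 16641$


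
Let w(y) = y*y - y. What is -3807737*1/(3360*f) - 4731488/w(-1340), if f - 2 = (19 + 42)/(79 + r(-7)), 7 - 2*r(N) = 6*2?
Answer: -17561205362573/43069057920 ≈ -407.75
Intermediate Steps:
r(N) = -5/2 (r(N) = 7/2 - 3*2 = 7/2 - 1/2*12 = 7/2 - 6 = -5/2)
w(y) = y**2 - y
f = 428/153 (f = 2 + (19 + 42)/(79 - 5/2) = 2 + 61/(153/2) = 2 + 61*(2/153) = 2 + 122/153 = 428/153 ≈ 2.7974)
-3807737*1/(3360*f) - 4731488/w(-1340) = -3807737/(((428/153)*(-32))*(-105)) - 4731488*(-1/(1340*(-1 - 1340))) = -3807737/((-13696/153*(-105))) - 4731488/((-1340*(-1341))) = -3807737/479360/51 - 4731488/1796940 = -3807737*51/479360 - 4731488*1/1796940 = -194194587/479360 - 1182872/449235 = -17561205362573/43069057920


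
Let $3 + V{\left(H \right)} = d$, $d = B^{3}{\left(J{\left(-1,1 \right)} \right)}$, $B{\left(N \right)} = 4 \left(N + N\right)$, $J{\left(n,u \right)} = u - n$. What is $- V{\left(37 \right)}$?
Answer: $-4093$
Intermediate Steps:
$B{\left(N \right)} = 8 N$ ($B{\left(N \right)} = 4 \cdot 2 N = 8 N$)
$d = 4096$ ($d = \left(8 \left(1 - -1\right)\right)^{3} = \left(8 \left(1 + 1\right)\right)^{3} = \left(8 \cdot 2\right)^{3} = 16^{3} = 4096$)
$V{\left(H \right)} = 4093$ ($V{\left(H \right)} = -3 + 4096 = 4093$)
$- V{\left(37 \right)} = \left(-1\right) 4093 = -4093$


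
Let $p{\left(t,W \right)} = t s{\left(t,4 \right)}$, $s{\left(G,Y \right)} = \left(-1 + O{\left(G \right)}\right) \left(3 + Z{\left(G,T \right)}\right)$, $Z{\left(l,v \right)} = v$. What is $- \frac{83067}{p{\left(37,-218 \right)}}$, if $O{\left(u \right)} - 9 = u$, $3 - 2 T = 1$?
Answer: $- \frac{27689}{2220} \approx -12.473$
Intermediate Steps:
$T = 1$ ($T = \frac{3}{2} - \frac{1}{2} = 1$)
$O{\left(u \right)} = 9 + u$
$s{\left(G,Y \right)} = 32 + 4 G$ ($s{\left(G,Y \right)} = \left(-1 + \left(9 + G\right)\right) \left(3 + 1\right) = \left(8 + G\right) 4 = 32 + 4 G$)
$p{\left(t,W \right)} = t \left(32 + 4 t\right)$
$- \frac{83067}{p{\left(37,-218 \right)}} = - \frac{83067}{4 \cdot 37 \left(8 + 37\right)} = - \frac{83067}{4 \cdot 37 \cdot 45} = - \frac{83067}{6660} = \left(-83067\right) \frac{1}{6660} = - \frac{27689}{2220}$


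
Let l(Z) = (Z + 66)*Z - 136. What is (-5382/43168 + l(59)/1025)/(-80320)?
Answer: -153488301/1776967552000 ≈ -8.6377e-5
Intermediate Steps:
l(Z) = -136 + Z*(66 + Z) (l(Z) = (66 + Z)*Z - 136 = Z*(66 + Z) - 136 = -136 + Z*(66 + Z))
(-5382/43168 + l(59)/1025)/(-80320) = (-5382/43168 + (-136 + 59**2 + 66*59)/1025)/(-80320) = (-5382*1/43168 + (-136 + 3481 + 3894)*(1/1025))*(-1/80320) = (-2691/21584 + 7239*(1/1025))*(-1/80320) = (-2691/21584 + 7239/1025)*(-1/80320) = (153488301/22123600)*(-1/80320) = -153488301/1776967552000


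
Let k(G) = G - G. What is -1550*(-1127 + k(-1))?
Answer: 1746850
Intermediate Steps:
k(G) = 0
-1550*(-1127 + k(-1)) = -1550*(-1127 + 0) = -1550*(-1127) = 1746850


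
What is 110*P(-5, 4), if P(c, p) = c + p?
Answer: -110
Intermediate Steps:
110*P(-5, 4) = 110*(-5 + 4) = 110*(-1) = -110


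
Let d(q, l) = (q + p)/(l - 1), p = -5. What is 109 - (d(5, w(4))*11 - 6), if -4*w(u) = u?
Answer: 115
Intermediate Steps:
w(u) = -u/4
d(q, l) = (-5 + q)/(-1 + l) (d(q, l) = (q - 5)/(l - 1) = (-5 + q)/(-1 + l))
109 - (d(5, w(4))*11 - 6) = 109 - (((-5 + 5)/(-1 - ¼*4))*11 - 6) = 109 - ((0/(-1 - 1))*11 - 6) = 109 - ((0/(-2))*11 - 6) = 109 - (-½*0*11 - 6) = 109 - (0*11 - 6) = 109 - (0 - 6) = 109 - 1*(-6) = 109 + 6 = 115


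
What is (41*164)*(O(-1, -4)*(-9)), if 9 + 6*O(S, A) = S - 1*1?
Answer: 110946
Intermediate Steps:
O(S, A) = -5/3 + S/6 (O(S, A) = -3/2 + (S - 1*1)/6 = -3/2 + (S - 1)/6 = -3/2 + (-1 + S)/6 = -3/2 + (-⅙ + S/6) = -5/3 + S/6)
(41*164)*(O(-1, -4)*(-9)) = (41*164)*((-5/3 + (⅙)*(-1))*(-9)) = 6724*((-5/3 - ⅙)*(-9)) = 6724*(-11/6*(-9)) = 6724*(33/2) = 110946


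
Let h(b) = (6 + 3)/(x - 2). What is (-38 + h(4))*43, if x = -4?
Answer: -3397/2 ≈ -1698.5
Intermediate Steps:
h(b) = -3/2 (h(b) = (6 + 3)/(-4 - 2) = 9/(-6) = 9*(-⅙) = -3/2)
(-38 + h(4))*43 = (-38 - 3/2)*43 = -79/2*43 = -3397/2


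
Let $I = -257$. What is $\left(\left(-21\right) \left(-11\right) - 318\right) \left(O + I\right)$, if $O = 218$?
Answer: $3393$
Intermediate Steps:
$\left(\left(-21\right) \left(-11\right) - 318\right) \left(O + I\right) = \left(\left(-21\right) \left(-11\right) - 318\right) \left(218 - 257\right) = \left(231 - 318\right) \left(-39\right) = \left(-87\right) \left(-39\right) = 3393$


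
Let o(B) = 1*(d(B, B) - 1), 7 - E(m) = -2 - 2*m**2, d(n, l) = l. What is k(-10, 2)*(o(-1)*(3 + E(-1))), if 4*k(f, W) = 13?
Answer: -91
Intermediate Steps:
k(f, W) = 13/4 (k(f, W) = (1/4)*13 = 13/4)
E(m) = 9 + 2*m**2 (E(m) = 7 - (-2 - 2*m**2) = 7 + (2 + 2*m**2) = 9 + 2*m**2)
o(B) = -1 + B (o(B) = 1*(B - 1) = 1*(-1 + B) = -1 + B)
k(-10, 2)*(o(-1)*(3 + E(-1))) = 13*((-1 - 1)*(3 + (9 + 2*(-1)**2)))/4 = 13*(-2*(3 + (9 + 2*1)))/4 = 13*(-2*(3 + (9 + 2)))/4 = 13*(-2*(3 + 11))/4 = 13*(-2*14)/4 = (13/4)*(-28) = -91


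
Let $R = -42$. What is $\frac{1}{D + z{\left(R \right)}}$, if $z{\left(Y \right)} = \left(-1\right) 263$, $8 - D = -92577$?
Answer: $\frac{1}{92322} \approx 1.0832 \cdot 10^{-5}$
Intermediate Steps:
$D = 92585$ ($D = 8 - -92577 = 8 + 92577 = 92585$)
$z{\left(Y \right)} = -263$
$\frac{1}{D + z{\left(R \right)}} = \frac{1}{92585 - 263} = \frac{1}{92322}$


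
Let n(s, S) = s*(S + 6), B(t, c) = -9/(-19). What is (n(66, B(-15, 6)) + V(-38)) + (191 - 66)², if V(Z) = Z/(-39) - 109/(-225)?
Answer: 892185598/55575 ≈ 16054.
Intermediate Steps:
B(t, c) = 9/19 (B(t, c) = -9*(-1/19) = 9/19)
n(s, S) = s*(6 + S)
V(Z) = 109/225 - Z/39 (V(Z) = Z*(-1/39) - 109*(-1/225) = -Z/39 + 109/225 = 109/225 - Z/39)
(n(66, B(-15, 6)) + V(-38)) + (191 - 66)² = (66*(6 + 9/19) + (109/225 - 1/39*(-38))) + (191 - 66)² = (66*(123/19) + (109/225 + 38/39)) + 125² = (8118/19 + 4267/2925) + 15625 = 23826223/55575 + 15625 = 892185598/55575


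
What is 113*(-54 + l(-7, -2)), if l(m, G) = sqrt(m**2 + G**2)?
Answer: -6102 + 113*sqrt(53) ≈ -5279.3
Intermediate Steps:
l(m, G) = sqrt(G**2 + m**2)
113*(-54 + l(-7, -2)) = 113*(-54 + sqrt((-2)**2 + (-7)**2)) = 113*(-54 + sqrt(4 + 49)) = 113*(-54 + sqrt(53)) = -6102 + 113*sqrt(53)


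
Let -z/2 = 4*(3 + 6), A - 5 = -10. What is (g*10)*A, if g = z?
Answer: 3600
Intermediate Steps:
A = -5 (A = 5 - 10 = -5)
z = -72 (z = -8*(3 + 6) = -8*9 = -2*36 = -72)
g = -72
(g*10)*A = -72*10*(-5) = -720*(-5) = 3600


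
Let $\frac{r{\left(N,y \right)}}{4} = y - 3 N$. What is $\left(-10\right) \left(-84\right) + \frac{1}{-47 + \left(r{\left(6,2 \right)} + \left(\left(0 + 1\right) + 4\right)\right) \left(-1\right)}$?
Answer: $\frac{10081}{12} \approx 840.08$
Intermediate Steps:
$r{\left(N,y \right)} = - 12 N + 4 y$ ($r{\left(N,y \right)} = 4 \left(y - 3 N\right) = - 12 N + 4 y$)
$\left(-10\right) \left(-84\right) + \frac{1}{-47 + \left(r{\left(6,2 \right)} + \left(\left(0 + 1\right) + 4\right)\right) \left(-1\right)} = \left(-10\right) \left(-84\right) + \frac{1}{-47 + \left(\left(\left(-12\right) 6 + 4 \cdot 2\right) + \left(\left(0 + 1\right) + 4\right)\right) \left(-1\right)} = 840 + \frac{1}{-47 + \left(\left(-72 + 8\right) + \left(1 + 4\right)\right) \left(-1\right)} = 840 + \frac{1}{-47 + \left(-64 + 5\right) \left(-1\right)} = 840 + \frac{1}{-47 - -59} = 840 + \frac{1}{-47 + 59} = 840 + \frac{1}{12} = \frac{10081}{12}$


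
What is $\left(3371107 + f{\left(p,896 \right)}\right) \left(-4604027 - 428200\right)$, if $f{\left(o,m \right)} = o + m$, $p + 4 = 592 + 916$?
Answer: $-16976253010089$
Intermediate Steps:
$p = 1504$ ($p = -4 + \left(592 + 916\right) = -4 + 1508 = 1504$)
$f{\left(o,m \right)} = m + o$
$\left(3371107 + f{\left(p,896 \right)}\right) \left(-4604027 - 428200\right) = \left(3371107 + \left(896 + 1504\right)\right) \left(-4604027 - 428200\right) = \left(3371107 + 2400\right) \left(-5032227\right) = 3373507 \left(-5032227\right) = -16976253010089$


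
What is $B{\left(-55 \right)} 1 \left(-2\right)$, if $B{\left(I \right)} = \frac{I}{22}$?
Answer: $5$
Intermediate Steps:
$B{\left(I \right)} = \frac{I}{22}$ ($B{\left(I \right)} = I \frac{1}{22} = \frac{I}{22}$)
$B{\left(-55 \right)} 1 \left(-2\right) = \frac{1}{22} \left(-55\right) 1 \left(-2\right) = \left(- \frac{5}{2}\right) \left(-2\right) = 5$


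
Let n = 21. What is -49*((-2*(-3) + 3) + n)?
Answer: -1470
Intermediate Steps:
-49*((-2*(-3) + 3) + n) = -49*((-2*(-3) + 3) + 21) = -49*((6 + 3) + 21) = -49*(9 + 21) = -49*30 = -1470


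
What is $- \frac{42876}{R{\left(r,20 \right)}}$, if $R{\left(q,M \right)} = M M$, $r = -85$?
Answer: $- \frac{10719}{100} \approx -107.19$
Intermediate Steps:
$R{\left(q,M \right)} = M^{2}$
$- \frac{42876}{R{\left(r,20 \right)}} = - \frac{42876}{20^{2}} = - \frac{42876}{400} = \left(-42876\right) \frac{1}{400} = - \frac{10719}{100}$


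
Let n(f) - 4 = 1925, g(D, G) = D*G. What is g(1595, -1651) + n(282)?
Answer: -2631416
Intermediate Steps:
n(f) = 1929 (n(f) = 4 + 1925 = 1929)
g(1595, -1651) + n(282) = 1595*(-1651) + 1929 = -2633345 + 1929 = -2631416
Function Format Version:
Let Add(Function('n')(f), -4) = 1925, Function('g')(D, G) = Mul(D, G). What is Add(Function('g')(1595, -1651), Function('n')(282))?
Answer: -2631416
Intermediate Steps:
Function('n')(f) = 1929 (Function('n')(f) = Add(4, 1925) = 1929)
Add(Function('g')(1595, -1651), Function('n')(282)) = Add(Mul(1595, -1651), 1929) = Add(-2633345, 1929) = -2631416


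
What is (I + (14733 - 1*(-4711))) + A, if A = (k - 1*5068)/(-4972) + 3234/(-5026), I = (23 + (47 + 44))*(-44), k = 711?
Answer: 25753645375/1784948 ≈ 14428.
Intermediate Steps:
I = -5016 (I = (23 + 91)*(-44) = 114*(-44) = -5016)
A = 415631/1784948 (A = (711 - 1*5068)/(-4972) + 3234/(-5026) = (711 - 5068)*(-1/4972) + 3234*(-1/5026) = -4357*(-1/4972) - 231/359 = 4357/4972 - 231/359 = 415631/1784948 ≈ 0.23285)
(I + (14733 - 1*(-4711))) + A = (-5016 + (14733 - 1*(-4711))) + 415631/1784948 = (-5016 + (14733 + 4711)) + 415631/1784948 = (-5016 + 19444) + 415631/1784948 = 14428 + 415631/1784948 = 25753645375/1784948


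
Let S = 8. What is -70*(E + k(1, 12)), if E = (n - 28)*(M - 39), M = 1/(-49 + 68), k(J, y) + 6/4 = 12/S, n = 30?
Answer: 103600/19 ≈ 5452.6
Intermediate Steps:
k(J, y) = 0 (k(J, y) = -3/2 + 12/8 = -3/2 + 12*(⅛) = -3/2 + 3/2 = 0)
M = 1/19 ≈ 0.052632
E = -1480/19 (E = (30 - 28)*(1/19 - 39) = 2*(-740/19) = -1480/19 ≈ -77.895)
-70*(E + k(1, 12)) = -70*(-1480/19 + 0) = -70*(-1480/19) = 103600/19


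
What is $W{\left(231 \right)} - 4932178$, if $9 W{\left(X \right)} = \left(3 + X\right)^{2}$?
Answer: $-4926094$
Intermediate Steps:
$W{\left(X \right)} = \frac{\left(3 + X\right)^{2}}{9}$
$W{\left(231 \right)} - 4932178 = \frac{\left(3 + 231\right)^{2}}{9} - 4932178 = \frac{234^{2}}{9} - 4932178 = \frac{1}{9} \cdot 54756 - 4932178 = 6084 - 4932178 = -4926094$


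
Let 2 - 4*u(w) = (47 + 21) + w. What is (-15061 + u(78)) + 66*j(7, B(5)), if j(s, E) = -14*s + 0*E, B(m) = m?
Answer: -21565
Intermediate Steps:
u(w) = -33/2 - w/4 (u(w) = ½ - ((47 + 21) + w)/4 = ½ - (68 + w)/4 = ½ + (-17 - w/4) = -33/2 - w/4)
j(s, E) = -14*s (j(s, E) = -14*s + 0 = -14*s)
(-15061 + u(78)) + 66*j(7, B(5)) = (-15061 + (-33/2 - ¼*78)) + 66*(-14*7) = (-15061 + (-33/2 - 39/2)) + 66*(-98) = (-15061 - 36) - 6468 = -15097 - 6468 = -21565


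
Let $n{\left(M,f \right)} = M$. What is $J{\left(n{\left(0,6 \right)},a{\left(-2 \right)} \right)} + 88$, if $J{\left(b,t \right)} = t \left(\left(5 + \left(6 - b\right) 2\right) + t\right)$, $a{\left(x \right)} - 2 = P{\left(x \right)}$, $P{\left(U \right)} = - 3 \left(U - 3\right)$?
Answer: $666$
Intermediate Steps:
$P{\left(U \right)} = 9 - 3 U$ ($P{\left(U \right)} = - 3 \left(-3 + U\right) = 9 - 3 U$)
$a{\left(x \right)} = 11 - 3 x$ ($a{\left(x \right)} = 2 - \left(-9 + 3 x\right) = 11 - 3 x$)
$J{\left(b,t \right)} = t \left(17 + t - 2 b\right)$ ($J{\left(b,t \right)} = t \left(\left(5 - \left(-12 + 2 b\right)\right) + t\right) = t \left(\left(17 - 2 b\right) + t\right) = t \left(17 + t - 2 b\right)$)
$J{\left(n{\left(0,6 \right)},a{\left(-2 \right)} \right)} + 88 = \left(11 - -6\right) \left(17 + \left(11 - -6\right) - 0\right) + 88 = \left(11 + 6\right) \left(17 + \left(11 + 6\right) + 0\right) + 88 = 17 \left(17 + 17 + 0\right) + 88 = 17 \cdot 34 + 88 = 578 + 88 = 666$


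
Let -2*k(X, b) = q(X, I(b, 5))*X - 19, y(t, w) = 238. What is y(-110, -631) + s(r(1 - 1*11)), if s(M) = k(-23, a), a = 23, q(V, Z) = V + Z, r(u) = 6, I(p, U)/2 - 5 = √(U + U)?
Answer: 98 + 23*√10 ≈ 170.73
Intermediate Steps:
I(p, U) = 10 + 2*√2*√U (I(p, U) = 10 + 2*√(U + U) = 10 + 2*√(2*U) = 10 + 2*(√2*√U) = 10 + 2*√2*√U)
k(X, b) = 19/2 - X*(10 + X + 2*√10)/2 (k(X, b) = -((X + (10 + 2*√2*√5))*X - 19)/2 = -((X + (10 + 2*√10))*X - 19)/2 = -((10 + X + 2*√10)*X - 19)/2 = -(X*(10 + X + 2*√10) - 19)/2 = -(-19 + X*(10 + X + 2*√10))/2 = 19/2 - X*(10 + X + 2*√10)/2)
s(M) = -140 + 23*√10 (s(M) = 19/2 - ½*(-23)*(10 - 23 + 2*√10) = 19/2 - ½*(-23)*(-13 + 2*√10) = 19/2 + (-299/2 + 23*√10) = -140 + 23*√10)
y(-110, -631) + s(r(1 - 1*11)) = 238 + (-140 + 23*√10) = 98 + 23*√10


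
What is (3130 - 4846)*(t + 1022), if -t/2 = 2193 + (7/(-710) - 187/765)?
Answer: 1229383012/213 ≈ 5.7718e+6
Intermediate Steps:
t = -2802329/639 (t = -2*(2193 + (7/(-710) - 187/765)) = -2*(2193 + (7*(-1/710) - 187*1/765)) = -2*(2193 + (-7/710 - 11/45)) = -2*(2193 - 325/1278) = -2*2802329/1278 = -2802329/639 ≈ -4385.5)
(3130 - 4846)*(t + 1022) = (3130 - 4846)*(-2802329/639 + 1022) = -1716*(-2149271/639) = 1229383012/213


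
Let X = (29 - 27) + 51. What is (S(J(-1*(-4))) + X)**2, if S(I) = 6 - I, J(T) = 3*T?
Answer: 2209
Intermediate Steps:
X = 53 (X = 2 + 51 = 53)
(S(J(-1*(-4))) + X)**2 = ((6 - 3*(-1*(-4))) + 53)**2 = ((6 - 3*4) + 53)**2 = ((6 - 1*12) + 53)**2 = ((6 - 12) + 53)**2 = (-6 + 53)**2 = 47**2 = 2209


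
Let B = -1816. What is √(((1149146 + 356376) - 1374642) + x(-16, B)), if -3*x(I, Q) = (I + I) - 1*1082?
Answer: √1181262/3 ≈ 362.29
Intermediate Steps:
x(I, Q) = 1082/3 - 2*I/3 (x(I, Q) = -((I + I) - 1*1082)/3 = -(2*I - 1082)/3 = -(-1082 + 2*I)/3 = 1082/3 - 2*I/3)
√(((1149146 + 356376) - 1374642) + x(-16, B)) = √(((1149146 + 356376) - 1374642) + (1082/3 - ⅔*(-16))) = √((1505522 - 1374642) + (1082/3 + 32/3)) = √(130880 + 1114/3) = √(393754/3) = √1181262/3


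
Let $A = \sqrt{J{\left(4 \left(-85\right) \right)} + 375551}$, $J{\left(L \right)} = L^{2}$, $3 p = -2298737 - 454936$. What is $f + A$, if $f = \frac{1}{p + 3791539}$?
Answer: $\frac{1}{2873648} + \sqrt{491151} \approx 700.82$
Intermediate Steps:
$p = -917891$ ($p = \frac{-2298737 - 454936}{3} = \frac{1}{3} \left(-2753673\right) = -917891$)
$f = \frac{1}{2873648}$ ($f = \frac{1}{-917891 + 3791539} = \frac{1}{2873648} \approx 3.4799 \cdot 10^{-7}$)
$A = \sqrt{491151}$ ($A = \sqrt{\left(4 \left(-85\right)\right)^{2} + 375551} = \sqrt{\left(-340\right)^{2} + 375551} = \sqrt{115600 + 375551} = \sqrt{491151} \approx 700.82$)
$f + A = \frac{1}{2873648} + \sqrt{491151}$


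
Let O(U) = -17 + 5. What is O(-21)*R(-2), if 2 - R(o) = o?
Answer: -48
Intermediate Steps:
O(U) = -12
R(o) = 2 - o
O(-21)*R(-2) = -12*(2 - 1*(-2)) = -12*(2 + 2) = -12*4 = -48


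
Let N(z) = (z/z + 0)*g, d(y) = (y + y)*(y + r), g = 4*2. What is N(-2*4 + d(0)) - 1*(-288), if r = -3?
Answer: 296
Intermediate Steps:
g = 8
d(y) = 2*y*(-3 + y) (d(y) = (y + y)*(y - 3) = (2*y)*(-3 + y) = 2*y*(-3 + y))
N(z) = 8 (N(z) = (z/z + 0)*8 = (1 + 0)*8 = 1*8 = 8)
N(-2*4 + d(0)) - 1*(-288) = 8 - 1*(-288) = 8 + 288 = 296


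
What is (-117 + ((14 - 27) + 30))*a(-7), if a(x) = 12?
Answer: -1200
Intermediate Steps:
(-117 + ((14 - 27) + 30))*a(-7) = (-117 + ((14 - 27) + 30))*12 = (-117 + (-13 + 30))*12 = (-117 + 17)*12 = -100*12 = -1200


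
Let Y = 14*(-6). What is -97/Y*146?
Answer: 7081/42 ≈ 168.60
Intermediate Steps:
Y = -84
-97/Y*146 = -97/(-84)*146 = -97*(-1/84)*146 = (97/84)*146 = 7081/42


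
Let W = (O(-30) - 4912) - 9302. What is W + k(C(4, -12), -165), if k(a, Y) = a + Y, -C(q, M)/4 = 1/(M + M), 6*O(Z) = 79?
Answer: -43097/3 ≈ -14366.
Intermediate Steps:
O(Z) = 79/6 (O(Z) = (⅙)*79 = 79/6)
C(q, M) = -2/M (C(q, M) = -4/(M + M) = -4*1/(2*M) = -2/M)
k(a, Y) = Y + a
W = -85205/6 (W = (79/6 - 4912) - 9302 = -29393/6 - 9302 = -85205/6 ≈ -14201.)
W + k(C(4, -12), -165) = -85205/6 + (-165 - 2/(-12)) = -85205/6 + (-165 - 2*(-1/12)) = -85205/6 + (-165 + ⅙) = -85205/6 - 989/6 = -43097/3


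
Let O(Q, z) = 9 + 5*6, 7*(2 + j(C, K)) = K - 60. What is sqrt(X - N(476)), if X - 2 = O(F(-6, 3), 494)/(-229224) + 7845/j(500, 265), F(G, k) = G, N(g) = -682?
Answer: sqrt(51728869508053898)/7296964 ≈ 31.169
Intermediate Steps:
j(C, K) = -74/7 + K/7 (j(C, K) = -2 + (K - 60)/7 = -2 + (-60 + K)/7 = -2 + (-60/7 + K/7) = -74/7 + K/7)
O(Q, z) = 39 (O(Q, z) = 9 + 30 = 39)
X = 4225130693/14593928 (X = 2 + (39/(-229224) + 7845/(-74/7 + (1/7)*265)) = 2 + (39*(-1/229224) + 7845/(-74/7 + 265/7)) = 2 + (-13/76408 + 7845/(191/7)) = 2 + (-13/76408 + 7845*(7/191)) = 2 + (-13/76408 + 54915/191) = 2 + 4195942837/14593928 = 4225130693/14593928 ≈ 289.51)
sqrt(X - N(476)) = sqrt(4225130693/14593928 - 1*(-682)) = sqrt(4225130693/14593928 + 682) = sqrt(14178189589/14593928) = sqrt(51728869508053898)/7296964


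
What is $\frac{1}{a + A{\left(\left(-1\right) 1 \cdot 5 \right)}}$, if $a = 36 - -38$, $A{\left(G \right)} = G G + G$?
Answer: $\frac{1}{94} \approx 0.010638$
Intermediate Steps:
$A{\left(G \right)} = G + G^{2}$ ($A{\left(G \right)} = G^{2} + G = G + G^{2}$)
$a = 74$ ($a = 36 + 38 = 74$)
$\frac{1}{a + A{\left(\left(-1\right) 1 \cdot 5 \right)}} = \frac{1}{74 + \left(-1\right) 1 \cdot 5 \left(1 + \left(-1\right) 1 \cdot 5\right)} = \frac{1}{74 + \left(-1\right) 5 \left(1 - 5\right)} = \frac{1}{74 - 5 \left(1 - 5\right)} = \frac{1}{74 - -20} = \frac{1}{74 + 20} = \frac{1}{94}$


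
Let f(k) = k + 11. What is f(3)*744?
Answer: 10416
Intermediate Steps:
f(k) = 11 + k
f(3)*744 = (11 + 3)*744 = 14*744 = 10416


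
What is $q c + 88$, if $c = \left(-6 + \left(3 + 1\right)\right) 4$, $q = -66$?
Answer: $616$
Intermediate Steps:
$c = -8$ ($c = \left(-6 + 4\right) 4 = \left(-2\right) 4 = -8$)
$q c + 88 = \left(-66\right) \left(-8\right) + 88 = 528 + 88 = 616$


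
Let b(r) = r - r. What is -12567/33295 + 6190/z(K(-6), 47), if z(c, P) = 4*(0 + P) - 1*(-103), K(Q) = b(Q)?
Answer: 202439053/9688845 ≈ 20.894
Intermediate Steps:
b(r) = 0
K(Q) = 0
z(c, P) = 103 + 4*P (z(c, P) = 4*P + 103 = 103 + 4*P)
-12567/33295 + 6190/z(K(-6), 47) = -12567/33295 + 6190/(103 + 4*47) = -12567*1/33295 + 6190/(103 + 188) = -12567/33295 + 6190/291 = 202439053/9688845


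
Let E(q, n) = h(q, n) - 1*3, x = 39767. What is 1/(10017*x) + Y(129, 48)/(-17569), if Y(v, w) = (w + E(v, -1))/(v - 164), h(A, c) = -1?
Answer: 2503977233/34992707795955 ≈ 7.1557e-5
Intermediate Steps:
E(q, n) = -4 (E(q, n) = -1 - 1*3 = -1 - 3 = -4)
Y(v, w) = (-4 + w)/(-164 + v) (Y(v, w) = (w - 4)/(v - 164) = (-4 + w)/(-164 + v))
1/(10017*x) + Y(129, 48)/(-17569) = 1/(10017*39767) + ((-4 + 48)/(-164 + 129))/(-17569) = (1/10017)*(1/39767) + (44/(-35))*(-1/17569) = 1/398346039 - 1/35*44*(-1/17569) = 1/398346039 - 44/35*(-1/17569) = 1/398346039 + 44/614915 = 2503977233/34992707795955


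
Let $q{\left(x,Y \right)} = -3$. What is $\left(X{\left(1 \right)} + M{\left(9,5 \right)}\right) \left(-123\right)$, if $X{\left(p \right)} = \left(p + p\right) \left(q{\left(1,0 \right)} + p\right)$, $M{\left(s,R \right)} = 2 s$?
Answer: $-1722$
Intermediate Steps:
$X{\left(p \right)} = 2 p \left(-3 + p\right)$ ($X{\left(p \right)} = \left(p + p\right) \left(-3 + p\right) = 2 p \left(-3 + p\right)$)
$\left(X{\left(1 \right)} + M{\left(9,5 \right)}\right) \left(-123\right) = \left(2 \cdot 1 \left(-3 + 1\right) + 2 \cdot 9\right) \left(-123\right) = \left(2 \cdot 1 \left(-2\right) + 18\right) \left(-123\right) = \left(-4 + 18\right) \left(-123\right) = 14 \left(-123\right) = -1722$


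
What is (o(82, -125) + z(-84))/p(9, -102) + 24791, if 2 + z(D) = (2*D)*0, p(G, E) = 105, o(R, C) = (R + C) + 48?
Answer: 867686/35 ≈ 24791.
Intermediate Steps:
o(R, C) = 48 + C + R (o(R, C) = (C + R) + 48 = 48 + C + R)
z(D) = -2 (z(D) = -2 + (2*D)*0 = -2 + 0 = -2)
(o(82, -125) + z(-84))/p(9, -102) + 24791 = ((48 - 125 + 82) - 2)/105 + 24791 = (5 - 2)*(1/105) + 24791 = 3*(1/105) + 24791 = 1/35 + 24791 = 867686/35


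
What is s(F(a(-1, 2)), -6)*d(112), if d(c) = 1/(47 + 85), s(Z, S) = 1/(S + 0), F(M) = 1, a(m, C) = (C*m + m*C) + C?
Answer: -1/792 ≈ -0.0012626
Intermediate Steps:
a(m, C) = C + 2*C*m (a(m, C) = (C*m + C*m) + C = 2*C*m + C = C + 2*C*m)
s(Z, S) = 1/S
d(c) = 1/132
s(F(a(-1, 2)), -6)*d(112) = (1/132)/(-6) = -1/6*1/132 = -1/792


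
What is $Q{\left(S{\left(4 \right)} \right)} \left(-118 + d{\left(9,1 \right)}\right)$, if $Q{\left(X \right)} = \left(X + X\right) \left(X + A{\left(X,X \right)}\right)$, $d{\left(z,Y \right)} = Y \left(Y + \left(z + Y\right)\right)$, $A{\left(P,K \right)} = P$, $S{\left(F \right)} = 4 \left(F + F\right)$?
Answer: $-438272$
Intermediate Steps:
$S{\left(F \right)} = 8 F$ ($S{\left(F \right)} = 4 \cdot 2 F = 8 F$)
$d{\left(z,Y \right)} = Y \left(z + 2 Y\right)$ ($d{\left(z,Y \right)} = Y \left(Y + \left(Y + z\right)\right) = Y \left(z + 2 Y\right)$)
$Q{\left(X \right)} = 4 X^{2}$ ($Q{\left(X \right)} = \left(X + X\right) \left(X + X\right) = 2 X 2 X = 4 X^{2}$)
$Q{\left(S{\left(4 \right)} \right)} \left(-118 + d{\left(9,1 \right)}\right) = 4 \left(8 \cdot 4\right)^{2} \left(-118 + 1 \left(9 + 2 \cdot 1\right)\right) = 4 \cdot 32^{2} \left(-118 + 1 \left(9 + 2\right)\right) = 4 \cdot 1024 \left(-118 + 1 \cdot 11\right) = 4096 \left(-118 + 11\right) = 4096 \left(-107\right) = -438272$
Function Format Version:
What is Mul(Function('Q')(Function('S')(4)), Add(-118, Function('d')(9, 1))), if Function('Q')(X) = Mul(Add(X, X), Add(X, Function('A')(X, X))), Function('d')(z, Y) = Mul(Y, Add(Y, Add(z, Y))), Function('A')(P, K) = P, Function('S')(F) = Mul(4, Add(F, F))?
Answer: -438272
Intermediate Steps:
Function('S')(F) = Mul(8, F) (Function('S')(F) = Mul(4, Mul(2, F)) = Mul(8, F))
Function('d')(z, Y) = Mul(Y, Add(z, Mul(2, Y))) (Function('d')(z, Y) = Mul(Y, Add(Y, Add(Y, z))) = Mul(Y, Add(z, Mul(2, Y))))
Function('Q')(X) = Mul(4, Pow(X, 2)) (Function('Q')(X) = Mul(Add(X, X), Add(X, X)) = Mul(Mul(2, X), Mul(2, X)) = Mul(4, Pow(X, 2)))
Mul(Function('Q')(Function('S')(4)), Add(-118, Function('d')(9, 1))) = Mul(Mul(4, Pow(Mul(8, 4), 2)), Add(-118, Mul(1, Add(9, Mul(2, 1))))) = Mul(Mul(4, Pow(32, 2)), Add(-118, Mul(1, Add(9, 2)))) = Mul(Mul(4, 1024), Add(-118, Mul(1, 11))) = Mul(4096, Add(-118, 11)) = Mul(4096, -107) = -438272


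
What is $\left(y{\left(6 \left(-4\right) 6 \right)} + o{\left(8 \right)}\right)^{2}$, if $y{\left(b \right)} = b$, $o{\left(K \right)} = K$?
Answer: $18496$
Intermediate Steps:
$\left(y{\left(6 \left(-4\right) 6 \right)} + o{\left(8 \right)}\right)^{2} = \left(6 \left(-4\right) 6 + 8\right)^{2} = \left(\left(-24\right) 6 + 8\right)^{2} = \left(-144 + 8\right)^{2} = \left(-136\right)^{2} = 18496$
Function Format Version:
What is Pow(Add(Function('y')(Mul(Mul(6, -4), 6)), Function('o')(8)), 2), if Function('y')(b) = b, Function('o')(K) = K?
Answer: 18496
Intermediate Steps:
Pow(Add(Function('y')(Mul(Mul(6, -4), 6)), Function('o')(8)), 2) = Pow(Add(Mul(Mul(6, -4), 6), 8), 2) = Pow(Add(Mul(-24, 6), 8), 2) = Pow(Add(-144, 8), 2) = Pow(-136, 2) = 18496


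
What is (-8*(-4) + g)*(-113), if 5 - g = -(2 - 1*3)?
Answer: -4068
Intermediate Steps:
g = 4 (g = 5 - (-1)*(2 - 1*3) = 5 - (-1)*(2 - 3) = 5 - (-1)*(-1) = 5 - 1*1 = 5 - 1 = 4)
(-8*(-4) + g)*(-113) = (-8*(-4) + 4)*(-113) = (32 + 4)*(-113) = 36*(-113) = -4068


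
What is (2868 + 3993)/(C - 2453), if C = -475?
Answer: -2287/976 ≈ -2.3432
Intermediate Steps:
(2868 + 3993)/(C - 2453) = (2868 + 3993)/(-475 - 2453) = 6861/(-2928) = 6861*(-1/2928) = -2287/976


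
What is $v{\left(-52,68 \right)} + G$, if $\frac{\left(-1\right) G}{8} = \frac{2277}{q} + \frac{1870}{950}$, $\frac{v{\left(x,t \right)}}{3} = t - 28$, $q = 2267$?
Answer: $\frac{20721848}{215365} \approx 96.217$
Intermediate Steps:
$v{\left(x,t \right)} = -84 + 3 t$ ($v{\left(x,t \right)} = 3 \left(t - 28\right) = 3 \left(-28 + t\right) = -84 + 3 t$)
$G = - \frac{5121952}{215365}$ ($G = - 8 \left(\frac{2277}{2267} + \frac{1870}{950}\right) = - 8 \left(2277 \cdot \frac{1}{2267} + 1870 \cdot \frac{1}{950}\right) = - 8 \left(\frac{2277}{2267} + \frac{187}{95}\right) = \left(-8\right) \frac{640244}{215365} = - \frac{5121952}{215365} \approx -23.783$)
$v{\left(-52,68 \right)} + G = \left(-84 + 3 \cdot 68\right) - \frac{5121952}{215365} = \left(-84 + 204\right) - \frac{5121952}{215365} = 120 - \frac{5121952}{215365} = \frac{20721848}{215365}$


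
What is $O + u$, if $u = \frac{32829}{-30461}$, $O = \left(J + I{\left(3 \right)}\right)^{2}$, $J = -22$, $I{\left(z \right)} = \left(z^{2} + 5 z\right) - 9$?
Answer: $\frac{1459760}{30461} \approx 47.922$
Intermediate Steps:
$I{\left(z \right)} = -9 + z^{2} + 5 z$
$O = 49$ ($O = \left(-22 + \left(-9 + 3^{2} + 5 \cdot 3\right)\right)^{2} = \left(-22 + \left(-9 + 9 + 15\right)\right)^{2} = \left(-22 + 15\right)^{2} = \left(-7\right)^{2} = 49$)
$u = - \frac{32829}{30461}$ ($u = 32829 \left(- \frac{1}{30461}\right) = - \frac{32829}{30461} \approx -1.0777$)
$O + u = 49 - \frac{32829}{30461} = \frac{1459760}{30461}$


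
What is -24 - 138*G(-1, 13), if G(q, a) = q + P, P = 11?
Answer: -1404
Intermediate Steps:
G(q, a) = 11 + q (G(q, a) = q + 11 = 11 + q)
-24 - 138*G(-1, 13) = -24 - 138*(11 - 1) = -24 - 138*10 = -24 - 1380 = -1404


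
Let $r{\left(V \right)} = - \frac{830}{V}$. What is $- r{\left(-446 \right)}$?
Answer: $- \frac{415}{223} \approx -1.861$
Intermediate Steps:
$- r{\left(-446 \right)} = - \frac{-830}{-446} = - \frac{\left(-830\right) \left(-1\right)}{446} = \left(-1\right) \frac{415}{223} = - \frac{415}{223}$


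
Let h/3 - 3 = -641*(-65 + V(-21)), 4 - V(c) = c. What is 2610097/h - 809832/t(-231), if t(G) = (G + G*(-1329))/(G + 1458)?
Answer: -3151703048215/983306478 ≈ -3205.2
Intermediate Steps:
V(c) = 4 - c
h = 76929 (h = 9 + 3*(-641*(-65 + (4 - 1*(-21)))) = 9 + 3*(-641*(-65 + (4 + 21))) = 9 + 3*(-641*(-65 + 25)) = 9 + 3*(-641*(-40)) = 9 + 3*25640 = 9 + 76920 = 76929)
t(G) = -1328*G/(1458 + G) (t(G) = (G - 1329*G)/(1458 + G) = (-1328*G)/(1458 + G) = -1328*G/(1458 + G))
2610097/h - 809832/t(-231) = 2610097/76929 - 809832/((-1328*(-231)/(1458 - 231))) = 2610097*(1/76929) - 809832/((-1328*(-231)/1227)) = 2610097/76929 - 809832/((-1328*(-231)*1/1227)) = 2610097/76929 - 809832/102256/409 = 2610097/76929 - 809832*409/102256 = 2610097/76929 - 41402661/12782 = -3151703048215/983306478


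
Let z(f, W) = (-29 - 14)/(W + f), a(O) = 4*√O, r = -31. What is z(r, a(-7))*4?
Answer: 5332/1073 + 688*I*√7/1073 ≈ 4.9692 + 1.6964*I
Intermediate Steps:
z(f, W) = -43/(W + f)
z(r, a(-7))*4 = -43/(4*√(-7) - 31)*4 = -43/(4*(I*√7) - 31)*4 = -43/(4*I*√7 - 31)*4 = -43/(-31 + 4*I*√7)*4 = -172/(-31 + 4*I*√7)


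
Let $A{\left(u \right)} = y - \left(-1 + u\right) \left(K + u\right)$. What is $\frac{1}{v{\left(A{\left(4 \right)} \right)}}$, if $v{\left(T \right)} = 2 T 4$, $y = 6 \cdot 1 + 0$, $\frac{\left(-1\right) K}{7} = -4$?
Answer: $- \frac{1}{720} \approx -0.0013889$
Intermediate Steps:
$K = 28$ ($K = \left(-7\right) \left(-4\right) = 28$)
$y = 6$ ($y = 6 + 0 = 6$)
$A{\left(u \right)} = 6 - \left(-1 + u\right) \left(28 + u\right)$
$v{\left(T \right)} = 8 T$
$\frac{1}{v{\left(A{\left(4 \right)} \right)}} = \frac{1}{8 \left(34 - 4^{2} - 108\right)} = \frac{1}{8 \left(34 - 16 - 108\right)} = \frac{1}{8 \left(-90\right)} = \frac{1}{-720} = - \frac{1}{720}$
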